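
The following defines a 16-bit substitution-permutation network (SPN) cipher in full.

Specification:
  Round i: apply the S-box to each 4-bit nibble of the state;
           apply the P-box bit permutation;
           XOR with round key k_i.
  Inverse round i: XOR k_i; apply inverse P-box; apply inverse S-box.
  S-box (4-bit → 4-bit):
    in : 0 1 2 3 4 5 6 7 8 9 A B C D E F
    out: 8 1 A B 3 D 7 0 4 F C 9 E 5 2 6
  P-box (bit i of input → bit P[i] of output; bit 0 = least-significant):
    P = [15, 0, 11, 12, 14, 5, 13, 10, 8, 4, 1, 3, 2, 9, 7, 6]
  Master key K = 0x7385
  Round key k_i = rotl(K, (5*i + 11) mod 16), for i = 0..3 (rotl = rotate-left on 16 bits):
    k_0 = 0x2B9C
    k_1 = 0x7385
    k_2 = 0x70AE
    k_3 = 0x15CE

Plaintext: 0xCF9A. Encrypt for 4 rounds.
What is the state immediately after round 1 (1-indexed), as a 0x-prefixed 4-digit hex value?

s_0 = plaintext = 0xCF9A
s_1 = Round(s_0, k_0) = 0x556E
s_2 = Round(s_1, k_1) = 0x126A
s_3 = Round(s_2, k_2) = 0x0892
s_4 = Round(s_3, k_3) = 0x61AD

0x556E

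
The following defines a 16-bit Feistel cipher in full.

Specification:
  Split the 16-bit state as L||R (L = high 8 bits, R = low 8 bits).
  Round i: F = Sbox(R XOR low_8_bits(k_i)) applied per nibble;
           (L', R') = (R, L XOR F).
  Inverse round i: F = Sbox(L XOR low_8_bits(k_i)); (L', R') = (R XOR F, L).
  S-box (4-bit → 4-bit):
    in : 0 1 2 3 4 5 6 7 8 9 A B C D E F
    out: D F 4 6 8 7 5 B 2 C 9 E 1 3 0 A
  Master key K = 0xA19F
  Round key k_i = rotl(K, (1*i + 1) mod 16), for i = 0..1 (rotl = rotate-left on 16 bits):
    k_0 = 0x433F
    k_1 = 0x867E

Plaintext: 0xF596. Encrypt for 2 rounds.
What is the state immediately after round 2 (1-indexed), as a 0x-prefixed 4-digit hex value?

s_0 = plaintext = 0xF596
s_1 = Round(s_0, k_0) = 0x9669
s_2 = Round(s_1, k_1) = 0x696D

0x696D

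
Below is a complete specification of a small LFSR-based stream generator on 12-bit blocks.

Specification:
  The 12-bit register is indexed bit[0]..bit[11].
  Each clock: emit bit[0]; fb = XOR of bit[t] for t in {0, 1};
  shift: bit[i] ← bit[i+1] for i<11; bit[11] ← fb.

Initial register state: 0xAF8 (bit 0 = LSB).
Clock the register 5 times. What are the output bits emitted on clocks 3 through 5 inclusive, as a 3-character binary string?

reg_0 = 0xAF8
clock 1: out=0, reg = 0x57C
clock 2: out=0, reg = 0x2BE
clock 3: out=0, reg = 0x95F
clock 4: out=1, reg = 0x4AF
clock 5: out=1, reg = 0x257

011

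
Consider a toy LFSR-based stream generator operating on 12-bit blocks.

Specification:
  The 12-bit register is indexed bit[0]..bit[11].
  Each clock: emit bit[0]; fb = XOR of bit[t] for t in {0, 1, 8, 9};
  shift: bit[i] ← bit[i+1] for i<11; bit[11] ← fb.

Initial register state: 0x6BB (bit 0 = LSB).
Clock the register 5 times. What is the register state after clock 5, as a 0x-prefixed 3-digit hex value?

0x5B5

reg_0 = 0x6BB
clock 1: out=1, reg = 0xB5D
clock 2: out=1, reg = 0xDAE
clock 3: out=0, reg = 0x6D7
clock 4: out=1, reg = 0xB6B
clock 5: out=1, reg = 0x5B5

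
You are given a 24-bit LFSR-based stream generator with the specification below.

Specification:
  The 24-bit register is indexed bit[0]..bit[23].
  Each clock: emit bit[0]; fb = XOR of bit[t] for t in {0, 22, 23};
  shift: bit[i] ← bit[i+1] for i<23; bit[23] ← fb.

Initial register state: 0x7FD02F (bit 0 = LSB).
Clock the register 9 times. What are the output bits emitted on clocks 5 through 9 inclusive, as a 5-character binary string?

01000

reg_0 = 0x7FD02F
clock 1: out=1, reg = 0x3FE817
clock 2: out=1, reg = 0x9FF40B
clock 3: out=1, reg = 0x4FFA05
clock 4: out=1, reg = 0x27FD02
clock 5: out=0, reg = 0x13FE81
clock 6: out=1, reg = 0x89FF40
clock 7: out=0, reg = 0xC4FFA0
clock 8: out=0, reg = 0x627FD0
clock 9: out=0, reg = 0xB13FE8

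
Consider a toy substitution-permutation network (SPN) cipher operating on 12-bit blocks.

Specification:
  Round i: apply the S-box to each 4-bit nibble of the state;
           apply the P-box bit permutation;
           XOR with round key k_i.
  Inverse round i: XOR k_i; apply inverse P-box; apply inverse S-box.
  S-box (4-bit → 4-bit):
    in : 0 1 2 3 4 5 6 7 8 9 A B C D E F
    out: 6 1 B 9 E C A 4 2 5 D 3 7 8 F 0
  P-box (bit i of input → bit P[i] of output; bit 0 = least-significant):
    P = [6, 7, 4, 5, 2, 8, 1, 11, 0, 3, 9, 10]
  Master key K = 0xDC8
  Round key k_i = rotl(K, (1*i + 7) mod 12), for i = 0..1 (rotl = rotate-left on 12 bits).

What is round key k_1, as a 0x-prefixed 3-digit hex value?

0x8DC

K = 0xDC8
k_0 = rotl(K, (1*0+7) mod 12) = rotl(K, 7) = 0x46E
k_1 = rotl(K, (1*1+7) mod 12) = rotl(K, 8) = 0x8DC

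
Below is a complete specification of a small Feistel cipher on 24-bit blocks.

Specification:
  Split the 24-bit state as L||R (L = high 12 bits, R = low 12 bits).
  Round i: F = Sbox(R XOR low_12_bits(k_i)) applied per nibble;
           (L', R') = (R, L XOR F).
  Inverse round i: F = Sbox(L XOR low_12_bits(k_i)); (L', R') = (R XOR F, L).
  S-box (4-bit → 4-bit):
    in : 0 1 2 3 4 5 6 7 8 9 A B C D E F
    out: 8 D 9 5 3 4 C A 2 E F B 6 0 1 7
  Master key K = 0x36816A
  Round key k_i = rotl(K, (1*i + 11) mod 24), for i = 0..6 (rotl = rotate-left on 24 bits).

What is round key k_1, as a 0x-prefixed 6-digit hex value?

0x16A368

K = 0x36816A
k_0 = rotl(K, (1*0+11) mod 24) = rotl(K, 11) = 0x0B51B4
k_1 = rotl(K, (1*1+11) mod 24) = rotl(K, 12) = 0x16A368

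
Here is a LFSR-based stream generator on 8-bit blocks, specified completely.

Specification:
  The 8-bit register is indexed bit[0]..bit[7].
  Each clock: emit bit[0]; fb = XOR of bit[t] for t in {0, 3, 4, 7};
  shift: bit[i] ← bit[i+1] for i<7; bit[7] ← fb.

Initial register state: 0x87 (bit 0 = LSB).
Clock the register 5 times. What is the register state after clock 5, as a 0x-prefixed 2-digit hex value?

reg_0 = 0x87
clock 1: out=1, reg = 0x43
clock 2: out=1, reg = 0xA1
clock 3: out=1, reg = 0x50
clock 4: out=0, reg = 0xA8
clock 5: out=0, reg = 0x54

0x54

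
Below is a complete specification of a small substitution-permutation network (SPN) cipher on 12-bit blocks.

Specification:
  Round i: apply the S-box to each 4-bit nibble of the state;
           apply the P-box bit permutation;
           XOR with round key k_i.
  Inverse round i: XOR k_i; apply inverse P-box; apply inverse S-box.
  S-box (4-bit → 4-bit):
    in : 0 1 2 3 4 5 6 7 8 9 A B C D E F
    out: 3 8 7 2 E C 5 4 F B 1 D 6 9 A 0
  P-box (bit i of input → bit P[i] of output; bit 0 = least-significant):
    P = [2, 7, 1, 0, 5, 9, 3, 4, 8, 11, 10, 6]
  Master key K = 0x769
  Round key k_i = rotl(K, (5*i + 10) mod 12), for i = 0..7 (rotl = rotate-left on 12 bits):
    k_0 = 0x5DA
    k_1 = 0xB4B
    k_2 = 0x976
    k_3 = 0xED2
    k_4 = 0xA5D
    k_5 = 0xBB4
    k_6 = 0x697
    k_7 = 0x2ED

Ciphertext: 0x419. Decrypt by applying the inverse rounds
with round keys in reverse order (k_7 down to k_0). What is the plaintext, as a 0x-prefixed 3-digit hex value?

s_0 = ciphertext = 0x419
s_1 = InvRound(s_0, k_7) = 0x590
s_2 = InvRound(s_1, k_6) = 0xA3B
s_3 = InvRound(s_2, k_5) = 0xA78
s_4 = InvRound(s_3, k_4) = 0xFAD
s_5 = InvRound(s_4, k_3) = 0xDBB
s_6 = InvRound(s_5, k_2) = 0x579
s_7 = InvRound(s_6, k_1) = 0xC97
s_8 = InvRound(s_7, k_0) = 0x97D

0x97D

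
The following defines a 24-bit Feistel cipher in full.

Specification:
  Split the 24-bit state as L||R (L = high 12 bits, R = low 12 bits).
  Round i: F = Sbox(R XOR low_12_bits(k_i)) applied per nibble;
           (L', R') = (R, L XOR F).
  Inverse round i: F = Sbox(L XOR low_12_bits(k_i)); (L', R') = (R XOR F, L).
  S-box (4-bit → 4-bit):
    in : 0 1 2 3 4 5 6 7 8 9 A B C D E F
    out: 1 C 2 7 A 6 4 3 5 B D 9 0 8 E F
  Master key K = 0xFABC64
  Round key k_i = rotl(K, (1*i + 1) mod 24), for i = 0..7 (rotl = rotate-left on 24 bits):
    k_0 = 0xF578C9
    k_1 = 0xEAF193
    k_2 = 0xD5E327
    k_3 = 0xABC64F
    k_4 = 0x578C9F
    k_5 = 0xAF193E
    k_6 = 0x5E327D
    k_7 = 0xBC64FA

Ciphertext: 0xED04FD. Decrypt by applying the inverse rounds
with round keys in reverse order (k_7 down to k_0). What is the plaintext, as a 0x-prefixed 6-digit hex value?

s_0 = ciphertext = 0xED04FD
s_1 = InvRound(s_0, k_7) = 0x9D0ED0
s_2 = InvRound(s_1, k_6) = 0x7089D0
s_3 = InvRound(s_2, k_5) = 0x7A4708
s_4 = InvRound(s_3, k_4) = 0xE717A4
s_5 = InvRound(s_4, k_3) = 0x2DAE71
s_6 = InvRound(s_5, k_2) = 0x2892DA
s_7 = InvRound(s_6, k_1) = 0x517289
s_8 = InvRound(s_7, k_0) = 0xA07517

0xA07517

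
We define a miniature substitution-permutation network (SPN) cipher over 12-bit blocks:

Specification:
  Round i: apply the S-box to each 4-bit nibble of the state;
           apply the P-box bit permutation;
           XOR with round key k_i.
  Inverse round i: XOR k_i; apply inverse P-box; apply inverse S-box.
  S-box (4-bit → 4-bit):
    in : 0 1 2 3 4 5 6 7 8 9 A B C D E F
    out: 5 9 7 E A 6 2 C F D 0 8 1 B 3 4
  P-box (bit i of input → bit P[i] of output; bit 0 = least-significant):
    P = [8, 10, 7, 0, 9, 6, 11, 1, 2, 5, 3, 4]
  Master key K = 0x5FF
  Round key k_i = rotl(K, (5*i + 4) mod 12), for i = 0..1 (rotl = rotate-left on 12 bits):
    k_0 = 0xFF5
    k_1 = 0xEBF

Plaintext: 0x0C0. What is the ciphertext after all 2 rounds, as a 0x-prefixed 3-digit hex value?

0x738

s_0 = plaintext = 0x0C0
s_1 = Round(s_0, k_0) = 0xC79
s_2 = Round(s_1, k_1) = 0x738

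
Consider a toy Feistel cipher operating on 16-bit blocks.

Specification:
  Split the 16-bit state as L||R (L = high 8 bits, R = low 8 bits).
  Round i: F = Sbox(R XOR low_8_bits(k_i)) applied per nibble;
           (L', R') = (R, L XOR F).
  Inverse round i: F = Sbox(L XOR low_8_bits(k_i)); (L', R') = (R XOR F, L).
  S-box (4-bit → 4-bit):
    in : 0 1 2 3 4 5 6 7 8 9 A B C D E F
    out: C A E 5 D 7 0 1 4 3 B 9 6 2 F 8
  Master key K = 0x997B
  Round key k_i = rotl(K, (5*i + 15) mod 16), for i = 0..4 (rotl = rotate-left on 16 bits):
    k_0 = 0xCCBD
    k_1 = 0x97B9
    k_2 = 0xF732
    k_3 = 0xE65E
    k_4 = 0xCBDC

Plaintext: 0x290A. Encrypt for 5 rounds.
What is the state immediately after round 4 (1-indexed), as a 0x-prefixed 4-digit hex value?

0x36C4

s_0 = plaintext = 0x290A
s_1 = Round(s_0, k_0) = 0x0AB8
s_2 = Round(s_1, k_1) = 0xB8C0
s_3 = Round(s_2, k_2) = 0xC036
s_4 = Round(s_3, k_3) = 0x36C4
s_5 = Round(s_4, k_4) = 0xC492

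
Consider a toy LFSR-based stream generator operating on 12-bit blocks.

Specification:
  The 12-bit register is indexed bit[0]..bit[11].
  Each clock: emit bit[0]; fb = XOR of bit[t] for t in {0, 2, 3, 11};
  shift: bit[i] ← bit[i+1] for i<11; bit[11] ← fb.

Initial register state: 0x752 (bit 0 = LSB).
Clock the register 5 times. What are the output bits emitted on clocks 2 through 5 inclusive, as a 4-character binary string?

reg_0 = 0x752
clock 1: out=0, reg = 0x3A9
clock 2: out=1, reg = 0x1D4
clock 3: out=0, reg = 0x8EA
clock 4: out=0, reg = 0x475
clock 5: out=1, reg = 0x23A

1001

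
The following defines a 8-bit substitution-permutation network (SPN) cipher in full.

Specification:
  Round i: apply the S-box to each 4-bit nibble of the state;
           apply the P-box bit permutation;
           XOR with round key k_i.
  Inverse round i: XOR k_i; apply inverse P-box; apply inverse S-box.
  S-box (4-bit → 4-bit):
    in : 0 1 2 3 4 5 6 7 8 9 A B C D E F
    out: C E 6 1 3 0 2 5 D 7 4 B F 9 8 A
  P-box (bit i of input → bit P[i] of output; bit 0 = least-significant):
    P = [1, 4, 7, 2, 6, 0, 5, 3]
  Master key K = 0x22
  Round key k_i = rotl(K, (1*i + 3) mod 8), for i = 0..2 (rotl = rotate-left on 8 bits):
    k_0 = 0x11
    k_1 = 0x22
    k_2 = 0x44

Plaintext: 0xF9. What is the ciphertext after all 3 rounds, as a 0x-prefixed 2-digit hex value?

s_0 = plaintext = 0xF9
s_1 = Round(s_0, k_0) = 0x8A
s_2 = Round(s_1, k_1) = 0xCA
s_3 = Round(s_2, k_2) = 0xAD

0xAD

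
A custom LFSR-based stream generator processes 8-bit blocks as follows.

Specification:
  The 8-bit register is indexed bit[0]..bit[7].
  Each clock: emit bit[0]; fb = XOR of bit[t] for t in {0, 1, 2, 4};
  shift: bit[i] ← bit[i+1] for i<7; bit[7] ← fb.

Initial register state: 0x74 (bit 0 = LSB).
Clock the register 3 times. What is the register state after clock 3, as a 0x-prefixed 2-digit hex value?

0x8E

reg_0 = 0x74
clock 1: out=0, reg = 0x3A
clock 2: out=0, reg = 0x1D
clock 3: out=1, reg = 0x8E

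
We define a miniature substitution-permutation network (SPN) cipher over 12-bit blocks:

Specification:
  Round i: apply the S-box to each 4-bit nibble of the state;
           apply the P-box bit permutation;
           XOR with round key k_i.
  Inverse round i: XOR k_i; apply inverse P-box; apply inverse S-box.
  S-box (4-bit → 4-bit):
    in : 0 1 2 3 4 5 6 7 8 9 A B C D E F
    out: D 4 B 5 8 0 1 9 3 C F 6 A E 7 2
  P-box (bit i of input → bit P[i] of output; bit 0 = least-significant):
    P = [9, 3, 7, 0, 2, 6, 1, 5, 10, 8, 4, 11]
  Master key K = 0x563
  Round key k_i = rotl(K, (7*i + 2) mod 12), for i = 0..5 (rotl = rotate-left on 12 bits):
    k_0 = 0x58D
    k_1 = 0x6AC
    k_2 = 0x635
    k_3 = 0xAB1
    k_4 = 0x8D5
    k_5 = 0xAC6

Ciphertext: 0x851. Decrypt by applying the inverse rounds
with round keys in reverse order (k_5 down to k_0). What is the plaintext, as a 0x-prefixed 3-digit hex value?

s_0 = ciphertext = 0x851
s_1 = InvRound(s_0, k_5) = 0x130
s_2 = InvRound(s_1, k_4) = 0xC29
s_3 = InvRound(s_2, k_3) = 0x35E
s_4 = InvRound(s_3, k_2) = 0x8DC
s_5 = InvRound(s_4, k_1) = 0x0C6
s_6 = InvRound(s_5, k_0) = 0x8BC

0x8BC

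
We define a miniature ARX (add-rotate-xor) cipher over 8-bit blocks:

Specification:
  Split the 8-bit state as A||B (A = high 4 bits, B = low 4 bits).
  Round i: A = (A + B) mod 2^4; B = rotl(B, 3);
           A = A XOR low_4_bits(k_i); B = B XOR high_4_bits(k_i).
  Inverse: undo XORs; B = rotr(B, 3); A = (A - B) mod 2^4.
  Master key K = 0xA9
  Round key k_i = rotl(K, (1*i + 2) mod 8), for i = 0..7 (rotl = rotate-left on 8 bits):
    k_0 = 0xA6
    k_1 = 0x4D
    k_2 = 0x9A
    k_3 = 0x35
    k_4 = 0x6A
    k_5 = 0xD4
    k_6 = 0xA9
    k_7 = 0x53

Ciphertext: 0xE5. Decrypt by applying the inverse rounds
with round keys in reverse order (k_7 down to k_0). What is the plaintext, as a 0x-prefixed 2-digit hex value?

s_0 = ciphertext = 0xE5
s_1 = InvRound(s_0, k_7) = 0xD0
s_2 = InvRound(s_1, k_6) = 0xF5
s_3 = InvRound(s_2, k_5) = 0xA1
s_4 = InvRound(s_3, k_4) = 0x2E
s_5 = InvRound(s_4, k_3) = 0xCB
s_6 = InvRound(s_5, k_2) = 0x24
s_7 = InvRound(s_6, k_1) = 0xF0
s_8 = InvRound(s_7, k_0) = 0x45

0x45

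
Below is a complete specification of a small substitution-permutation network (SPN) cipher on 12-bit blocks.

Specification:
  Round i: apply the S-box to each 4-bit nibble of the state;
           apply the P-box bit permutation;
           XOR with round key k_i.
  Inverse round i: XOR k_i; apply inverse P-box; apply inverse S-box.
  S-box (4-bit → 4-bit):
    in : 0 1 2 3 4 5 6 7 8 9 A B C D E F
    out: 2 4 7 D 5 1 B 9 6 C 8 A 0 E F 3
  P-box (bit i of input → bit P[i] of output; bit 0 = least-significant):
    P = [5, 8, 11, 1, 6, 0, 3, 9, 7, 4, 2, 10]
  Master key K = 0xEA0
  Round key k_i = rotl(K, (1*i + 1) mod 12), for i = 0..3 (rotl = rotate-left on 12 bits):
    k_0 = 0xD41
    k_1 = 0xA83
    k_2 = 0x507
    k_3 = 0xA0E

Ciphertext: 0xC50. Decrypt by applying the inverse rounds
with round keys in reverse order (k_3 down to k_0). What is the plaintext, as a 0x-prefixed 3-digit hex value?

s_0 = ciphertext = 0xC50
s_1 = InvRound(s_0, k_3) = 0xD3A
s_2 = InvRound(s_1, k_2) = 0x884
s_3 = InvRound(s_2, k_1) = 0x1BA
s_4 = InvRound(s_3, k_0) = 0x623

0x623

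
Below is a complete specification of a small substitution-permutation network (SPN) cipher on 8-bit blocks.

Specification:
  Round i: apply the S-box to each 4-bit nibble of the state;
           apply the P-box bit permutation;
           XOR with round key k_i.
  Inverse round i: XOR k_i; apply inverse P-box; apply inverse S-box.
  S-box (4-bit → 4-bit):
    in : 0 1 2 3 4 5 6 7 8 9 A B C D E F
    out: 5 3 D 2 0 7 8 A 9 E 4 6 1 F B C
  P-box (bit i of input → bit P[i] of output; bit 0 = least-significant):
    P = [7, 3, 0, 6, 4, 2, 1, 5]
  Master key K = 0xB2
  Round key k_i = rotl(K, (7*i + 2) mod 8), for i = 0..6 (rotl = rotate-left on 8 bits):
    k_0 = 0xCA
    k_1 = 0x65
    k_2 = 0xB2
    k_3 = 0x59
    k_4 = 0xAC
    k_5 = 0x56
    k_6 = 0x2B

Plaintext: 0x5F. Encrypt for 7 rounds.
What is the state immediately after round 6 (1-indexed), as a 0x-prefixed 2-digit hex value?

0x44

s_0 = plaintext = 0x5F
s_1 = Round(s_0, k_0) = 0x9D
s_2 = Round(s_1, k_1) = 0x8A
s_3 = Round(s_2, k_2) = 0x83
s_4 = Round(s_3, k_3) = 0x61
s_5 = Round(s_4, k_4) = 0x04
s_6 = Round(s_5, k_5) = 0x44
s_7 = Round(s_6, k_6) = 0x2B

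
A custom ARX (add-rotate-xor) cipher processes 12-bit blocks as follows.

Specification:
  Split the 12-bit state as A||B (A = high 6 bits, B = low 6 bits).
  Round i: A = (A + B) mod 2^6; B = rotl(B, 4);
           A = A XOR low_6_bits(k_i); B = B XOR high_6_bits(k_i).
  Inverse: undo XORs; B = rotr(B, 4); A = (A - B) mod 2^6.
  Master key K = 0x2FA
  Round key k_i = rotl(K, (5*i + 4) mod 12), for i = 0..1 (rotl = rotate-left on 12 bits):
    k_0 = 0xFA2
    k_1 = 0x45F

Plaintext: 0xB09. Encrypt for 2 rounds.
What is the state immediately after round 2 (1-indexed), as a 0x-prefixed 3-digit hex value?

0x71A

s_0 = plaintext = 0xB09
s_1 = Round(s_0, k_0) = 0x5EC
s_2 = Round(s_1, k_1) = 0x71A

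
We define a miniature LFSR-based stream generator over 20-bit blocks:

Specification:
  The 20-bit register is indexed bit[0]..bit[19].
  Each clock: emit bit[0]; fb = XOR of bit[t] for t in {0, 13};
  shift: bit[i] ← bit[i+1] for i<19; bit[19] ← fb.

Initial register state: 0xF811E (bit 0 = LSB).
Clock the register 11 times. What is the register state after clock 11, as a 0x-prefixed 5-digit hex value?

reg_0 = 0xF811E
clock 1: out=0, reg = 0x7C08F
clock 2: out=1, reg = 0xBE047
clock 3: out=1, reg = 0x5F023
clock 4: out=1, reg = 0x2F811
clock 5: out=1, reg = 0x17C08
clock 6: out=0, reg = 0x8BE04
clock 7: out=0, reg = 0xC5F02
clock 8: out=0, reg = 0x62F81
clock 9: out=1, reg = 0x317C0
clock 10: out=0, reg = 0x18BE0
clock 11: out=0, reg = 0x0C5F0

0x0C5F0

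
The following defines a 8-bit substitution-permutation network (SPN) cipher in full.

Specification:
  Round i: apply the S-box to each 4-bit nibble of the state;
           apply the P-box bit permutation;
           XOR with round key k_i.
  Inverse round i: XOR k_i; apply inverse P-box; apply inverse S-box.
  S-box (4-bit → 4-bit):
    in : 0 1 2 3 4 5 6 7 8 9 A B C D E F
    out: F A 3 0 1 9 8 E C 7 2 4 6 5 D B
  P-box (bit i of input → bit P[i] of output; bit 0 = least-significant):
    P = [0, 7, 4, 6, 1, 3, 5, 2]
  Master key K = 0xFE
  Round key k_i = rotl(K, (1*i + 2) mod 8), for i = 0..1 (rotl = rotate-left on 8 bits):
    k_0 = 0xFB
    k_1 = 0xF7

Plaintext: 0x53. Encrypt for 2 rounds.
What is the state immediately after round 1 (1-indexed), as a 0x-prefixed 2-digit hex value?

s_0 = plaintext = 0x53
s_1 = Round(s_0, k_0) = 0xFD
s_2 = Round(s_1, k_1) = 0xE8

0xFD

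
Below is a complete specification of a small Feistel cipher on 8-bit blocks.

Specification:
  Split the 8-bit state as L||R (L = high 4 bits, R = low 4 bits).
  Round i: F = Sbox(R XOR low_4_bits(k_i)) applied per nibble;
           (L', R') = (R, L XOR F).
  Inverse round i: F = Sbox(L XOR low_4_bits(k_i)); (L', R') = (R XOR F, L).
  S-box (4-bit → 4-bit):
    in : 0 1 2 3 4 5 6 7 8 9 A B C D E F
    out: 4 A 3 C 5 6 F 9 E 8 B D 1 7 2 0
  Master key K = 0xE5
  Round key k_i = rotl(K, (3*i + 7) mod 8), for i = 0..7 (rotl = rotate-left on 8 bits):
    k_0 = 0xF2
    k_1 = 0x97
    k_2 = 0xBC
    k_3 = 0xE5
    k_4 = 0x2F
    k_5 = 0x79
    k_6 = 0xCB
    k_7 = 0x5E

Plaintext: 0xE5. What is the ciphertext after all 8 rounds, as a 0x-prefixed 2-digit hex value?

0x81

s_0 = plaintext = 0xE5
s_1 = Round(s_0, k_0) = 0x57
s_2 = Round(s_1, k_1) = 0x71
s_3 = Round(s_2, k_2) = 0x10
s_4 = Round(s_3, k_3) = 0x07
s_5 = Round(s_4, k_4) = 0x7E
s_6 = Round(s_5, k_5) = 0xEE
s_7 = Round(s_6, k_6) = 0xE8
s_8 = Round(s_7, k_7) = 0x81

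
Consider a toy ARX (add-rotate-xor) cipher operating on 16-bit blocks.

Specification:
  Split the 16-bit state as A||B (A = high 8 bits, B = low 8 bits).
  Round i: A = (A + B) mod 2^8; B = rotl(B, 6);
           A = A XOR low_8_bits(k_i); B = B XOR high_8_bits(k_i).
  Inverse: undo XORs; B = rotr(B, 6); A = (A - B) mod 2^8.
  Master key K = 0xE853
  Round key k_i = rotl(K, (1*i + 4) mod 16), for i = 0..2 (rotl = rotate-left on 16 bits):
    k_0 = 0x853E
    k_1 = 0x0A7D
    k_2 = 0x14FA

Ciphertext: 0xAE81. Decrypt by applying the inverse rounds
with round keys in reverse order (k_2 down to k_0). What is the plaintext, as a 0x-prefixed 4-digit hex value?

s_0 = ciphertext = 0xAE81
s_1 = InvRound(s_0, k_2) = 0xFE56
s_2 = InvRound(s_1, k_1) = 0x1271
s_3 = InvRound(s_2, k_0) = 0x59D3

0x59D3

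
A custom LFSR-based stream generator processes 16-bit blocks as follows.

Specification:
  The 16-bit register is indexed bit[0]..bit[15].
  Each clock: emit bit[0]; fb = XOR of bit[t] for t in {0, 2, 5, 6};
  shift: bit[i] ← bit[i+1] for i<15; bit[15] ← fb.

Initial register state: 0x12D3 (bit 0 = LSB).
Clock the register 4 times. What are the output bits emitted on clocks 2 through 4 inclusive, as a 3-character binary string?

100

reg_0 = 0x12D3
clock 1: out=1, reg = 0x0969
clock 2: out=1, reg = 0x84B4
clock 3: out=0, reg = 0x425A
clock 4: out=0, reg = 0xA12D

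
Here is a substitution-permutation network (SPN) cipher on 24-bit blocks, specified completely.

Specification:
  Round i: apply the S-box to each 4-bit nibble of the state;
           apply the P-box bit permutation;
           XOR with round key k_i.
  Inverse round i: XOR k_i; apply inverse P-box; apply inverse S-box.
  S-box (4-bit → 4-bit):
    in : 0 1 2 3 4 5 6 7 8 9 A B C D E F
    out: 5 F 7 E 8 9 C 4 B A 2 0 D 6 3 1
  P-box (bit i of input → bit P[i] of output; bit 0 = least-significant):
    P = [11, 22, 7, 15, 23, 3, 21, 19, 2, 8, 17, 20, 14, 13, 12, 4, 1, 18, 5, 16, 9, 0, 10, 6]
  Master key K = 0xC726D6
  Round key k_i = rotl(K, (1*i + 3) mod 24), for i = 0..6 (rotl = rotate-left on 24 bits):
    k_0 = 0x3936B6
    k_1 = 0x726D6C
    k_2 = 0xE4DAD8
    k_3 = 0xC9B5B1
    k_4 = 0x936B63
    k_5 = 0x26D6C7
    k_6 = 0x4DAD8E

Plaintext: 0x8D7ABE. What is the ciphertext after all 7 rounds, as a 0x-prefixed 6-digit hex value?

0xC39AD7

s_0 = plaintext = 0x8D7ABE
s_1 = Round(s_0, k_0) = 0x7D2DD7
s_2 = Round(s_1, k_1) = 0x5418C4
s_3 = Round(s_2, k_2) = 0x5D298C
s_4 = Round(s_3, k_3) = 0x554E59
s_5 = Round(s_4, k_4) = 0x5AE835
s_6 = Round(s_5, k_5) = 0x1A3D8B
s_7 = Round(s_6, k_6) = 0xC39AD7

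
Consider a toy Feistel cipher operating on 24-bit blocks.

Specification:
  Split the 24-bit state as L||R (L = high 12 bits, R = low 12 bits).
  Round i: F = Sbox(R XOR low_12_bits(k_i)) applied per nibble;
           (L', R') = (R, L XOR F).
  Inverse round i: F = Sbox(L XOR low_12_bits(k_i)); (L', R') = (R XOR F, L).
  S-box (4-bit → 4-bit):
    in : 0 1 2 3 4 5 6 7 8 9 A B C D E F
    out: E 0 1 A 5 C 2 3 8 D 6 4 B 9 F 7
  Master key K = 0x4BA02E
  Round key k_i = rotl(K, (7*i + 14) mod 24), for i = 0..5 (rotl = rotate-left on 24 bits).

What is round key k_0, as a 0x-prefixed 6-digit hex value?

K = 0x4BA02E
k_0 = rotl(K, (7*0+14) mod 24) = rotl(K, 14) = 0x0B92E8

0x0B92E8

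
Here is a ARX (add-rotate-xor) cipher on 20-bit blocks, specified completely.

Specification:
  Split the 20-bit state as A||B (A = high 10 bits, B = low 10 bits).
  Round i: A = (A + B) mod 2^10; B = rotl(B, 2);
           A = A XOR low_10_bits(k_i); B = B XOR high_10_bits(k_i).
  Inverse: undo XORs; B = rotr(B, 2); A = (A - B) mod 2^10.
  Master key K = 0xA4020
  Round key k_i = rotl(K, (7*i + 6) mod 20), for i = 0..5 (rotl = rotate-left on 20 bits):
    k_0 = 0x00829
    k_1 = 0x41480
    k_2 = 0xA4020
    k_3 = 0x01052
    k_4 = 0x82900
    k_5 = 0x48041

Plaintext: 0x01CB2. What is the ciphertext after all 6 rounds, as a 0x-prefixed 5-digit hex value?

s_0 = plaintext = 0x01CB2
s_1 = Round(s_0, k_0) = 0x242CA
s_2 = Round(s_1, k_1) = 0xF6A2F
s_3 = Round(s_2, k_2) = 0x8A62E
s_4 = Round(s_3, k_3) = 0x014BE
s_5 = Round(s_4, k_4) = 0x70CF2
s_6 = Round(s_5, k_5) = 0xBD2E8

0xBD2E8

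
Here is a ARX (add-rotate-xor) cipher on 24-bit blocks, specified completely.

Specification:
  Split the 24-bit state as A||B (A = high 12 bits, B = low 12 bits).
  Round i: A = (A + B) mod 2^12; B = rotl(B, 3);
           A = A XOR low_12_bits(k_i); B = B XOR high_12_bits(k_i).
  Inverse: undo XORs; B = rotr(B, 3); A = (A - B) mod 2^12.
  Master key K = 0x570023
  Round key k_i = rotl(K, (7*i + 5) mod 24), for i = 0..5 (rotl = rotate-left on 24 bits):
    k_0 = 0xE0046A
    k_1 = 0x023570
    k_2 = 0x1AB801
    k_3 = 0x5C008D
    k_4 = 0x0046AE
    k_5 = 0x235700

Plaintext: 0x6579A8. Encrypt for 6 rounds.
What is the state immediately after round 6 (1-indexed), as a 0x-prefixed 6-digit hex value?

0x73BE35

s_0 = plaintext = 0x6579A8
s_1 = Round(s_0, k_0) = 0xB95344
s_2 = Round(s_1, k_1) = 0xBA9A02
s_3 = Round(s_2, k_2) = 0xDAA1BE
s_4 = Round(s_3, k_3) = 0xFE5830
s_5 = Round(s_4, k_4) = 0xEBB180
s_6 = Round(s_5, k_5) = 0x73BE35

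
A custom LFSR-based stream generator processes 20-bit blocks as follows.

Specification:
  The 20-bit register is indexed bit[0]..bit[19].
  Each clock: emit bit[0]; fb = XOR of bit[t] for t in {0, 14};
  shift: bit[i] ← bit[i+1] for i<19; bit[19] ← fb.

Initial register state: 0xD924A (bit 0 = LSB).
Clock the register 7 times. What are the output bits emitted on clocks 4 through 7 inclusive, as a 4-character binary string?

1001

reg_0 = 0xD924A
clock 1: out=0, reg = 0x6C925
clock 2: out=1, reg = 0x36492
clock 3: out=0, reg = 0x9B249
clock 4: out=1, reg = 0xCD924
clock 5: out=0, reg = 0xE6C92
clock 6: out=0, reg = 0xF3649
clock 7: out=1, reg = 0xF9B24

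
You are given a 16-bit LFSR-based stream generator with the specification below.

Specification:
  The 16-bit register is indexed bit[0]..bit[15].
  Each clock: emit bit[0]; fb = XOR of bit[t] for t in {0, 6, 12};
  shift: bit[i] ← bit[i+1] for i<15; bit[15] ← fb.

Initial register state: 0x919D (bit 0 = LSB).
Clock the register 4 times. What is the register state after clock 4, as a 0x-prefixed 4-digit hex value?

0x2919

reg_0 = 0x919D
clock 1: out=1, reg = 0x48CE
clock 2: out=0, reg = 0xA467
clock 3: out=1, reg = 0x5233
clock 4: out=1, reg = 0x2919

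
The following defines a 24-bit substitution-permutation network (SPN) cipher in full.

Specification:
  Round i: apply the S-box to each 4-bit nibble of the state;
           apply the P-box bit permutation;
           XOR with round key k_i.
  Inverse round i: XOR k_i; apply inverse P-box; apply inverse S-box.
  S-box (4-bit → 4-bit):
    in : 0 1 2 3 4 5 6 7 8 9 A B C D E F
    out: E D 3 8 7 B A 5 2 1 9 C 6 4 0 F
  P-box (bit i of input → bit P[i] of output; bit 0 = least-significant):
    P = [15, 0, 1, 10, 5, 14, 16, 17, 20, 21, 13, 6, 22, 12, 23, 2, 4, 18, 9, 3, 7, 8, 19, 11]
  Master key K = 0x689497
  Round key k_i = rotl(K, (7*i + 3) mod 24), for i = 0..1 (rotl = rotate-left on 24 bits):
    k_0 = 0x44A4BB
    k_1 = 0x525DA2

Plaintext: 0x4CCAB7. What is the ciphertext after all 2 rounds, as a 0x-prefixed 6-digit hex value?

0x4BFF8E

s_0 = plaintext = 0x4CCAB7
s_1 = Round(s_0, k_0) = 0xDB3779
s_2 = Round(s_1, k_1) = 0x4BFF8E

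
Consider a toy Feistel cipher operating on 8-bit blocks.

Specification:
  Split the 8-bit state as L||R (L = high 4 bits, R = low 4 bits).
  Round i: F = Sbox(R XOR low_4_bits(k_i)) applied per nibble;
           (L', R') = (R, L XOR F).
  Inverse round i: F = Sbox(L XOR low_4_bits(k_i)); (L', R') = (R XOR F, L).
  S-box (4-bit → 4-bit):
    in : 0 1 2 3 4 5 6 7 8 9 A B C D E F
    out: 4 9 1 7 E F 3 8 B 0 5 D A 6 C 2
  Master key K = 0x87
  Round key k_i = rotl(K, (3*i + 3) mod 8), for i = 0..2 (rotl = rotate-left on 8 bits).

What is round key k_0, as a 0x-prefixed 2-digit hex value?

K = 0x87
k_0 = rotl(K, (3*0+3) mod 8) = rotl(K, 3) = 0x3C

0x3C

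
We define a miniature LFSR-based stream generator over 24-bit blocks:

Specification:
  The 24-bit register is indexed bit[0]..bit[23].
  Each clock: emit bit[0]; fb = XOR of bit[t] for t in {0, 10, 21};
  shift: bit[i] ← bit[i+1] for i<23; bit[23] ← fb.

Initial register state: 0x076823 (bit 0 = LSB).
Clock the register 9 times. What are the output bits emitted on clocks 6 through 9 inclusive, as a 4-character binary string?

reg_0 = 0x076823
clock 1: out=1, reg = 0x83B411
clock 2: out=1, reg = 0x41DA08
clock 3: out=0, reg = 0x20ED04
clock 4: out=0, reg = 0x107682
clock 5: out=0, reg = 0x883B41
clock 6: out=1, reg = 0xC41DA0
clock 7: out=0, reg = 0xE20ED0
clock 8: out=0, reg = 0x710768
clock 9: out=0, reg = 0x3883B4

1000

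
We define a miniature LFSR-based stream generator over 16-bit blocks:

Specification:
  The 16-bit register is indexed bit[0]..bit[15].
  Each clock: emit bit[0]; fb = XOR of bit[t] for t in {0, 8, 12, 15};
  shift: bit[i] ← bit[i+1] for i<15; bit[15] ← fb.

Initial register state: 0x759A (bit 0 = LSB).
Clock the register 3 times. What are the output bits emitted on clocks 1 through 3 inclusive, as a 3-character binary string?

010

reg_0 = 0x759A
clock 1: out=0, reg = 0x3ACD
clock 2: out=1, reg = 0x1D66
clock 3: out=0, reg = 0x0EB3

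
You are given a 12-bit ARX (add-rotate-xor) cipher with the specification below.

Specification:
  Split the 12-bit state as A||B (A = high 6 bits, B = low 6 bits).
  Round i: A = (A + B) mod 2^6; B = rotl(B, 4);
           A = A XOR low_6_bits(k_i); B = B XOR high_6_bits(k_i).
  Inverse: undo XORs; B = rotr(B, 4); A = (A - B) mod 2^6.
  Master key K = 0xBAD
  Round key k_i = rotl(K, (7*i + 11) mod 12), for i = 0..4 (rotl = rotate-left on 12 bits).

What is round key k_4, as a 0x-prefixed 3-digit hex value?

K = 0xBAD
k_0 = rotl(K, (7*0+11) mod 12) = rotl(K, 11) = 0xDD6
k_1 = rotl(K, (7*1+11) mod 12) = rotl(K, 6) = 0xB6E
k_2 = rotl(K, (7*2+11) mod 12) = rotl(K, 1) = 0x75B
k_3 = rotl(K, (7*3+11) mod 12) = rotl(K, 8) = 0xDBA
k_4 = rotl(K, (7*4+11) mod 12) = rotl(K, 3) = 0xD6D

0xD6D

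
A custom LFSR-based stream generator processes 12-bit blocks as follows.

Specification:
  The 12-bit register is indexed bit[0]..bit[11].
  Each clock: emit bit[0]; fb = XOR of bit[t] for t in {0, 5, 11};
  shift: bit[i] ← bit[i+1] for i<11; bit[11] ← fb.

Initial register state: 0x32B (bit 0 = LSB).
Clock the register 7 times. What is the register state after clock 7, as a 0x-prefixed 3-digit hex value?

0xDC6

reg_0 = 0x32B
clock 1: out=1, reg = 0x195
clock 2: out=1, reg = 0x8CA
clock 3: out=0, reg = 0xC65
clock 4: out=1, reg = 0xE32
clock 5: out=0, reg = 0x719
clock 6: out=1, reg = 0xB8C
clock 7: out=0, reg = 0xDC6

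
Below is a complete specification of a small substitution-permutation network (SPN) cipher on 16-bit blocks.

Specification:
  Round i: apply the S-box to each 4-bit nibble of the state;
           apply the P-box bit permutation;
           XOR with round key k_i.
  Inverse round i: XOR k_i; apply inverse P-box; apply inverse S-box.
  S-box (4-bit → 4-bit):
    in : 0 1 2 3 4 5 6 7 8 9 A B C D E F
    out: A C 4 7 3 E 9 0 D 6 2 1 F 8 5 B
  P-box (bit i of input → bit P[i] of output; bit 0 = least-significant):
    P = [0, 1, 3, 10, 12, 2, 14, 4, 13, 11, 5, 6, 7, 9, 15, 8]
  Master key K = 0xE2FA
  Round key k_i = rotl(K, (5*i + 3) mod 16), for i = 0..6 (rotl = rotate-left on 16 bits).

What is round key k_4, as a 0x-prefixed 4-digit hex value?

0x7D71

K = 0xE2FA
k_0 = rotl(K, (5*0+3) mod 16) = rotl(K, 3) = 0x17D7
k_1 = rotl(K, (5*1+3) mod 16) = rotl(K, 8) = 0xFAE2
k_2 = rotl(K, (5*2+3) mod 16) = rotl(K, 13) = 0x5C5F
k_3 = rotl(K, (5*3+3) mod 16) = rotl(K, 2) = 0x8BEB
k_4 = rotl(K, (5*4+3) mod 16) = rotl(K, 7) = 0x7D71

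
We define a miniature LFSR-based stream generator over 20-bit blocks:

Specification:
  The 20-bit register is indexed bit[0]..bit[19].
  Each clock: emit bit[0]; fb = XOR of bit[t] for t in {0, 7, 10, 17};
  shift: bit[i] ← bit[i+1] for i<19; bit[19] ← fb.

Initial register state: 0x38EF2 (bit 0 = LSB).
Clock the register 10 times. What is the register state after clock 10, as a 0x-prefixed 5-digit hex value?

0x094E3

reg_0 = 0x38EF2
clock 1: out=0, reg = 0x9C779
clock 2: out=1, reg = 0x4E3BC
clock 3: out=0, reg = 0xA71DE
clock 4: out=0, reg = 0x538EF
clock 5: out=1, reg = 0x29C77
clock 6: out=1, reg = 0x94E3B
clock 7: out=1, reg = 0x4A71D
clock 8: out=1, reg = 0x2538E
clock 9: out=0, reg = 0x129C7
clock 10: out=1, reg = 0x094E3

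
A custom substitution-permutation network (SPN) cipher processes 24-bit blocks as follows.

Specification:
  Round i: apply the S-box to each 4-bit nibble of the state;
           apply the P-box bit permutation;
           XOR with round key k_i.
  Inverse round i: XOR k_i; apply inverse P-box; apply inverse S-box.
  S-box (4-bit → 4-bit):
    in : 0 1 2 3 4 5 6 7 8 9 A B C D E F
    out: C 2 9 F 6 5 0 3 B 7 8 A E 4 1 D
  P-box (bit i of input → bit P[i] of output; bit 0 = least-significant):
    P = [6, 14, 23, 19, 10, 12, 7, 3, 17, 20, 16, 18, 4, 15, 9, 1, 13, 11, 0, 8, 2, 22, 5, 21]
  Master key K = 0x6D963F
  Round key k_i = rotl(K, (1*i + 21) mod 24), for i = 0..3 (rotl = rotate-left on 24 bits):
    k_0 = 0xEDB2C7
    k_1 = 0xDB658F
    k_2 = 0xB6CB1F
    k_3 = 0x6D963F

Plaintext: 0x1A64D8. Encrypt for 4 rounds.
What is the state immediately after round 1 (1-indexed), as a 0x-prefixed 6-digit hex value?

0xB4F307

s_0 = plaintext = 0x1A64D8
s_1 = Round(s_0, k_0) = 0xB4F307
s_2 = Round(s_1, k_1) = 0xAC2F54
s_3 = Round(s_2, k_2) = 0x11868C
s_4 = Round(s_3, k_3) = 0xA54A25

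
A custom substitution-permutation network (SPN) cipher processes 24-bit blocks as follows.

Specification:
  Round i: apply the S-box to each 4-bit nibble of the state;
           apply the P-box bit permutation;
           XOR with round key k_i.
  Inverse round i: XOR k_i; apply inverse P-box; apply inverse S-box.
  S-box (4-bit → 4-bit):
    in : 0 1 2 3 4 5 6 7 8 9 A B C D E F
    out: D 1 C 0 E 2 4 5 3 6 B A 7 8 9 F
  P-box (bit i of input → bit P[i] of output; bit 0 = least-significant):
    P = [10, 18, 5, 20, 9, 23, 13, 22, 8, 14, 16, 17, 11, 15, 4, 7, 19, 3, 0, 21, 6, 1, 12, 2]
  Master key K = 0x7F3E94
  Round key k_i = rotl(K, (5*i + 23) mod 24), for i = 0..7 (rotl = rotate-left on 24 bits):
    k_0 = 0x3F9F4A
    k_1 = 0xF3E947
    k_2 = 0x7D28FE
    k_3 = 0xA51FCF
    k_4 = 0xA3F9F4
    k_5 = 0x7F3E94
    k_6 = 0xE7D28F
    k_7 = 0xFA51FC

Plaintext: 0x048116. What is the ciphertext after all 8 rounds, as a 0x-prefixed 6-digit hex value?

s_0 = plaintext = 0x048116
s_1 = Round(s_0, k_0) = 0x1F0427
s_2 = Round(s_1, k_1) = 0x9885BE
s_3 = Round(s_2, k_2) = 0xA5F4F4
s_4 = Round(s_3, k_3) = 0x72F531
s_5 = Round(s_4, k_4) = 0x832525
s_6 = Round(s_5, k_5) = 0x3B5E46
s_7 = Round(s_6, k_6) = 0x0573A7
s_8 = Round(s_7, k_7) = 0x3A4F80

0x3A4F80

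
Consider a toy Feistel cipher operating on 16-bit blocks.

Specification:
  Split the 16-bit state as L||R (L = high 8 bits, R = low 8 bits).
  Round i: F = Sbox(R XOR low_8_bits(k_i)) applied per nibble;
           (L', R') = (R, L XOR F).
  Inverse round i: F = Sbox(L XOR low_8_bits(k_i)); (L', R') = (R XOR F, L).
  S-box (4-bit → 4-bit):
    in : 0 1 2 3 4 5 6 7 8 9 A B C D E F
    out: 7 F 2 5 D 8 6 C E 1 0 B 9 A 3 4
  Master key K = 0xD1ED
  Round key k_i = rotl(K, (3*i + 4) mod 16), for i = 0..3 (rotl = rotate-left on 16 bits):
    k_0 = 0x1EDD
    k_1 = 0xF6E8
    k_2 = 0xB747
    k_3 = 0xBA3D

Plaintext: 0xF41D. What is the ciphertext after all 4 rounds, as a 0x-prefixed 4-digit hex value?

s_0 = plaintext = 0xF41D
s_1 = Round(s_0, k_0) = 0x1D63
s_2 = Round(s_1, k_1) = 0x63F6
s_3 = Round(s_2, k_2) = 0xF6DC
s_4 = Round(s_3, k_3) = 0xDCC9

0xDCC9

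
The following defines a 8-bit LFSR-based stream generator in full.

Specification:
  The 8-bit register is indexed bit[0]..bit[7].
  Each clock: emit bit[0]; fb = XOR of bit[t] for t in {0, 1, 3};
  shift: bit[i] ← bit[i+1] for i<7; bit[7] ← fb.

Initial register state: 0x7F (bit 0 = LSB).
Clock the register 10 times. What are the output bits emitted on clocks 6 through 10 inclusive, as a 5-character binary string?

reg_0 = 0x7F
clock 1: out=1, reg = 0xBF
clock 2: out=1, reg = 0xDF
clock 3: out=1, reg = 0xEF
clock 4: out=1, reg = 0xF7
clock 5: out=1, reg = 0x7B
clock 6: out=1, reg = 0xBD
clock 7: out=1, reg = 0x5E
clock 8: out=0, reg = 0x2F
clock 9: out=1, reg = 0x97
clock 10: out=1, reg = 0x4B

11011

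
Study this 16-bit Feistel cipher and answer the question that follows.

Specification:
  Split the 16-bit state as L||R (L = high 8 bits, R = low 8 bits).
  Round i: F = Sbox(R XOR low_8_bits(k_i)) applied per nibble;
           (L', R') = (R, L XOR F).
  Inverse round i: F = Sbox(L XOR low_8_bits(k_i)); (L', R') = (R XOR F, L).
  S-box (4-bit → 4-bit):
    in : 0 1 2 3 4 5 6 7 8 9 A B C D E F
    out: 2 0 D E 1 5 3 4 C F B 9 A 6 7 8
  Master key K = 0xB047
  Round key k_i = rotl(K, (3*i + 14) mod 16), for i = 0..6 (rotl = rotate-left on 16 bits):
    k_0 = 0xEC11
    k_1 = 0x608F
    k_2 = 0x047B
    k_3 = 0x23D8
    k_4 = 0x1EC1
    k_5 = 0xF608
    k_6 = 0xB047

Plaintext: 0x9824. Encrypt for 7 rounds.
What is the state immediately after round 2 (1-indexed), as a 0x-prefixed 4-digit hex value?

s_0 = plaintext = 0x9824
s_1 = Round(s_0, k_0) = 0x247D
s_2 = Round(s_1, k_1) = 0x7DA9
s_3 = Round(s_2, k_2) = 0xA910
s_4 = Round(s_3, k_3) = 0x1005
s_5 = Round(s_4, k_4) = 0x05B1
s_6 = Round(s_5, k_5) = 0xB19A
s_7 = Round(s_6, k_6) = 0x9AD7

0x7DA9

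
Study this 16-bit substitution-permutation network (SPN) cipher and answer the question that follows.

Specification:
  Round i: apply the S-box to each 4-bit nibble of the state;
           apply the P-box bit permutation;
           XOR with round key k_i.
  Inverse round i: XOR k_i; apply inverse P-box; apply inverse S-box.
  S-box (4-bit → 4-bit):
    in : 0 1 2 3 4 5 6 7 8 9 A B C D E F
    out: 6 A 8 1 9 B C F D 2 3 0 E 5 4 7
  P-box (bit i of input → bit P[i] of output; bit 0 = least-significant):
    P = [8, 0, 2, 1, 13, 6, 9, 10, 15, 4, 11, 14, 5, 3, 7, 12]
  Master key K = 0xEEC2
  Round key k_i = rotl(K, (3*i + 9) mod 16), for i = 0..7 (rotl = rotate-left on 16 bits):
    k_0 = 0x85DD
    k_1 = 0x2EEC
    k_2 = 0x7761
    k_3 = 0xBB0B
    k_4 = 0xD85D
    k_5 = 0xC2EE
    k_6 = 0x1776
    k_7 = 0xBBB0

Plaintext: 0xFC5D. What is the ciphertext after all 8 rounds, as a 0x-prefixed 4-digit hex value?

s_0 = plaintext = 0xFC5D
s_1 = Round(s_0, k_0) = 0xE821
s_2 = Round(s_1, k_1) = 0xE26F
s_3 = Round(s_2, k_2) = 0x30E4
s_4 = Round(s_3, k_3) = 0xB039
s_5 = Round(s_4, k_4) = 0xF04C
s_6 = Round(s_5, k_5) = 0xEE51
s_7 = Round(s_6, k_6) = 0x3BB5
s_8 = Round(s_7, k_7) = 0xBA93

0xBA93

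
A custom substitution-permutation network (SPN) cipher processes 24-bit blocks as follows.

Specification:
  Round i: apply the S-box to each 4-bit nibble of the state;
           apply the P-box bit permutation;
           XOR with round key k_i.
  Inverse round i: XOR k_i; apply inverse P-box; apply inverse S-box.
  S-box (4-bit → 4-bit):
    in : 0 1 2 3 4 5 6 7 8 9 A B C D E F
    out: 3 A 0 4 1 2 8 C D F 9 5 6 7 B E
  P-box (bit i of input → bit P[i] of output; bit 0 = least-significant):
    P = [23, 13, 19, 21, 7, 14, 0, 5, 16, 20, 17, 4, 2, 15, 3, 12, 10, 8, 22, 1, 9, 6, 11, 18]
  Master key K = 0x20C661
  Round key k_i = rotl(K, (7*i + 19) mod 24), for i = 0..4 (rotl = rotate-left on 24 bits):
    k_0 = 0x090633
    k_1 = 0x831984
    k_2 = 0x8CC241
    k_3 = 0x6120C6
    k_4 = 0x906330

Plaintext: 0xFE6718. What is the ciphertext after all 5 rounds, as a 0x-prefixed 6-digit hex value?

0x5CF000

s_0 = plaintext = 0xFE6718
s_1 = Round(s_0, k_0) = 0xA75B41
s_2 = Round(s_1, k_1) = 0xE4BB06
s_3 = Round(s_2, k_2) = 0xAB848D
s_4 = Round(s_3, k_3) = 0xAC166B
s_5 = Round(s_4, k_4) = 0x5CF000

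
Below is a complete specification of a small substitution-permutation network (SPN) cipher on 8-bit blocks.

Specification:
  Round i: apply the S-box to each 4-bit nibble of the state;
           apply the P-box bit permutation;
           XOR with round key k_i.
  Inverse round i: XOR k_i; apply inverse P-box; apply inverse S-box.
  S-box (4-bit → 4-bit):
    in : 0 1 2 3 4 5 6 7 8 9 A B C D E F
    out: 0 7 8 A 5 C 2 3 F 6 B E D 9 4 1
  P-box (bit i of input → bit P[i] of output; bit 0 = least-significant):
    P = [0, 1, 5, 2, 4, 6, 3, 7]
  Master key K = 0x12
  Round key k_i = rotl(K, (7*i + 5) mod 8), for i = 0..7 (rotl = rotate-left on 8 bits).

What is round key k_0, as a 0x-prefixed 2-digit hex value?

K = 0x12
k_0 = rotl(K, (7*0+5) mod 8) = rotl(K, 5) = 0x42

0x42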